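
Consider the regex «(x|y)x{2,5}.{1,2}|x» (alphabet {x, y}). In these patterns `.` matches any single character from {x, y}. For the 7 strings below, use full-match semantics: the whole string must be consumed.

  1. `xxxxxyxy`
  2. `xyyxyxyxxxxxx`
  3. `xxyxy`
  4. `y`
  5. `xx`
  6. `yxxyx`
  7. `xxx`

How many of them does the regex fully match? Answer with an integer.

1

1 → no match
2 → no match
3 → no match
4 → no match
5 → no match
6 → match
7 → no match
Total matched: 1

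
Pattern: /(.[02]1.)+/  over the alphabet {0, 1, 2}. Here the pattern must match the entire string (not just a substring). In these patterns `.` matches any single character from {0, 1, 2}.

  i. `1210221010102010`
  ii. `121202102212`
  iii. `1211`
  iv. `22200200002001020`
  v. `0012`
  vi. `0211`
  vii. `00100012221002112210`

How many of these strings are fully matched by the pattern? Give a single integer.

i → match
ii → match
iii → match
iv → no match
v → match
vi → match
vii → match
Total matched: 6

6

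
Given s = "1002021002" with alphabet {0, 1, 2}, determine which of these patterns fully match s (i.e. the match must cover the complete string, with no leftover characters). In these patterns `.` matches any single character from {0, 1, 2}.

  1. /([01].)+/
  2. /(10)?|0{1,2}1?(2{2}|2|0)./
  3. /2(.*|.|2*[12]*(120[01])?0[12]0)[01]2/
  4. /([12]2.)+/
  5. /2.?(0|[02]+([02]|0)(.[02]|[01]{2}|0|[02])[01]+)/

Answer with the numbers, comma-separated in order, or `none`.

1

1 → match
2 → no match
3 → no match — must start with "2"
4 → no match
5 → no match — must start with "2"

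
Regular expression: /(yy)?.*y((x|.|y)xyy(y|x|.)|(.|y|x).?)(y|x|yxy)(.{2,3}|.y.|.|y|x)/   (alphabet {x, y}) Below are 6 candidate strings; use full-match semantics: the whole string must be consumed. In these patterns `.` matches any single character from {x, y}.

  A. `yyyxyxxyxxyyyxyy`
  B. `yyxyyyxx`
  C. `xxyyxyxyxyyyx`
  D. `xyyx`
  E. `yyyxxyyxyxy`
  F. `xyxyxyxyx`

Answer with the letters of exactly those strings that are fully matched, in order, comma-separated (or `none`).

A → match
B. `yyxyyyxx` → match
C → match
D. `xyyx` → no match
E. `yyyxxyyxyxy` → match
F. `xyxyxyxyx` → match

A, B, C, E, F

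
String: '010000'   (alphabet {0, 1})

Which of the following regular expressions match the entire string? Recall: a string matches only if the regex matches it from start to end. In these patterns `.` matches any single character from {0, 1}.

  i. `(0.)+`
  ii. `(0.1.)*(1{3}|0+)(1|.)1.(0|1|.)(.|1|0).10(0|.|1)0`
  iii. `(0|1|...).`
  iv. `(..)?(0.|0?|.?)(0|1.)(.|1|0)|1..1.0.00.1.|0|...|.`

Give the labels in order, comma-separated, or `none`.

i → match
ii → no match
iii → no match
iv → match

i, iv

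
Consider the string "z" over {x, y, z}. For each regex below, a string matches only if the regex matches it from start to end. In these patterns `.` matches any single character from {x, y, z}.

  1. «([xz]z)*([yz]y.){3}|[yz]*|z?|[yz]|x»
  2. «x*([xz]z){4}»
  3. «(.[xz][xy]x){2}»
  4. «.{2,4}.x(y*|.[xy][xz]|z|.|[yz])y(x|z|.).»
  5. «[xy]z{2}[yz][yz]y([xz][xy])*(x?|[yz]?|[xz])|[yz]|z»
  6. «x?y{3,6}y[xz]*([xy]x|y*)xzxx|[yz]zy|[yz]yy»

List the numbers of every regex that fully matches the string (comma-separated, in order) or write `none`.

1 → match
2 → no match
3 → no match — must end with "x"
4 → no match
5 → match
6 → no match

1, 5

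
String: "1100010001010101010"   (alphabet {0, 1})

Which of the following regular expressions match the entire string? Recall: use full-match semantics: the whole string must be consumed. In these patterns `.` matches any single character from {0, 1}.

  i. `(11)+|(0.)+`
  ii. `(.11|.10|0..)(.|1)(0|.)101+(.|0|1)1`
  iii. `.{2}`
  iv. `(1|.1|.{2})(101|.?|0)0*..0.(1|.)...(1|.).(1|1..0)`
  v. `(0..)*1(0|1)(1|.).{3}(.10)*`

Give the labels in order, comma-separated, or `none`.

iv

i → no match
ii → no match — must end with "1"
iii → no match
iv → match
v → no match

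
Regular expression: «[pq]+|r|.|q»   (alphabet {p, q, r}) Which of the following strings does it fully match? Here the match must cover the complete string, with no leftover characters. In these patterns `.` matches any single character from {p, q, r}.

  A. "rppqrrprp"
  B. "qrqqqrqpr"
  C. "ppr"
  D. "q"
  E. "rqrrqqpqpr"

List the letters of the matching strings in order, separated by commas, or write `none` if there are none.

A → no match
B → no match
C → no match
D → match
E → no match

D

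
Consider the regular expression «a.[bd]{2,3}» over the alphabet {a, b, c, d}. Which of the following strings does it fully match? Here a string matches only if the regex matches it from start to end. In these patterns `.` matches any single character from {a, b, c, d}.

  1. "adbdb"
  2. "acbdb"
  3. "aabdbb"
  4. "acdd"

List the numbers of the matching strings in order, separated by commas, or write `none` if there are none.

1, 2, 4

1 → match
2 → match
3 → no match
4 → match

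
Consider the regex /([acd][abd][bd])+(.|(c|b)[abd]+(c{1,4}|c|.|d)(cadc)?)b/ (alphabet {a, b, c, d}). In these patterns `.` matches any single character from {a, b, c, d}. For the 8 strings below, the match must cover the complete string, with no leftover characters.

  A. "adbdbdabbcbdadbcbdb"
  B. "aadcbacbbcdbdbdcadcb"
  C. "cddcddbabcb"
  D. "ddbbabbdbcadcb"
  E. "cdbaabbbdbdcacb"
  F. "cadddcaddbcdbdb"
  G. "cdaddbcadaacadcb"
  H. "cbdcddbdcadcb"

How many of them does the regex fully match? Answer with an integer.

4

A → match
B → no match
C → match
D → match
E → no match
F → no match
G → no match
H → match
Total matched: 4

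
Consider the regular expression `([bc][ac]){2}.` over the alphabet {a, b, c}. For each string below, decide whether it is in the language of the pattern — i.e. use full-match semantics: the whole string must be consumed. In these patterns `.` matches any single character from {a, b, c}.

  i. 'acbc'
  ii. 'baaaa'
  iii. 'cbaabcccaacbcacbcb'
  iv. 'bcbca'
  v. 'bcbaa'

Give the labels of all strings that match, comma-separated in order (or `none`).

iv, v

i → no match
ii → no match
iii → no match
iv → match
v → match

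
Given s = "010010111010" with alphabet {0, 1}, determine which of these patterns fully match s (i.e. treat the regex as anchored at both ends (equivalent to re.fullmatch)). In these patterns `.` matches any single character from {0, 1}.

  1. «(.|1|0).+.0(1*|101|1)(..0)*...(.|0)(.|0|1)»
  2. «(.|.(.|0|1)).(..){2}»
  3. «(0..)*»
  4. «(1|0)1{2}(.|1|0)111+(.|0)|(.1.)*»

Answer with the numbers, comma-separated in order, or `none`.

1 → match
2 → no match
3 → no match
4 → match

1, 4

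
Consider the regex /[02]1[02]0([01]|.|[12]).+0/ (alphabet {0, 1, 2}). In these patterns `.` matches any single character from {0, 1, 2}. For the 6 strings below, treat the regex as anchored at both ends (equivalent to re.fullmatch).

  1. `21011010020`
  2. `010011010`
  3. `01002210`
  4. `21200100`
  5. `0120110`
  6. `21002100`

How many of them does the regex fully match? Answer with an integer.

5

1 → no match
2 → match
3 → match
4 → match
5 → match
6 → match
Total matched: 5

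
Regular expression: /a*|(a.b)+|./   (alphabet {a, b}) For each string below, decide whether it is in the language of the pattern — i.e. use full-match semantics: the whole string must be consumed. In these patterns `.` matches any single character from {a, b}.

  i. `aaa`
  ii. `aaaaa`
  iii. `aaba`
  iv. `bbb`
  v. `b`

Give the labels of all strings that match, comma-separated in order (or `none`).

i, ii, v

i → match
ii → match
iii → no match
iv → no match
v → match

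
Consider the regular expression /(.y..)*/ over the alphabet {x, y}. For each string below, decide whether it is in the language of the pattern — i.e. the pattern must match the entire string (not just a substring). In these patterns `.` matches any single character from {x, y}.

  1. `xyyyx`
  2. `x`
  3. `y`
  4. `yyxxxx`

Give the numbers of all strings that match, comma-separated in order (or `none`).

none

1. `xyyyx` → no match
2. `x` → no match
3. `y` → no match
4. `yyxxxx` → no match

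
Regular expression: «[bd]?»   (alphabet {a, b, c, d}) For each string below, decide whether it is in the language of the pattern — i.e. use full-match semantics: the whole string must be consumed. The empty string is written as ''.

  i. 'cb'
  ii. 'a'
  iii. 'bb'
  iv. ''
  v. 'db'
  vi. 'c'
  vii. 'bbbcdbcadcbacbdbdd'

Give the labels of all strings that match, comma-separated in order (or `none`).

iv

i → no match
ii → no match
iii → no match
iv → match
v → no match
vi → no match
vii → no match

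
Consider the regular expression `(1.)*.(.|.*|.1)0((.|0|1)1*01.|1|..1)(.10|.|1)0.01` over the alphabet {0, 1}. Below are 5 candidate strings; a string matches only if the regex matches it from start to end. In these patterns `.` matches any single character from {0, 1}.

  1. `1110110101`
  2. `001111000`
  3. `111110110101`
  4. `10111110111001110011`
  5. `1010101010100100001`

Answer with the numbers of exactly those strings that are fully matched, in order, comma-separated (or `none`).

1 → match
2 → no match — must end with `01`
3 → match
4 → no match — must end with `01`
5 → match

1, 3, 5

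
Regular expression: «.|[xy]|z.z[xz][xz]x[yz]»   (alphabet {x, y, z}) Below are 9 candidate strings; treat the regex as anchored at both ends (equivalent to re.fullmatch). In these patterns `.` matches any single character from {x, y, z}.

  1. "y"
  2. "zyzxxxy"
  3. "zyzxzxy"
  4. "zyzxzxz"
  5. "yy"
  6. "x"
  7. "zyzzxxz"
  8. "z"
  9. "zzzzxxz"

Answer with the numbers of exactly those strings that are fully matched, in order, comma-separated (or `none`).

1 → match
2 → match
3 → match
4 → match
5 → no match
6 → match
7 → match
8 → match
9 → match

1, 2, 3, 4, 6, 7, 8, 9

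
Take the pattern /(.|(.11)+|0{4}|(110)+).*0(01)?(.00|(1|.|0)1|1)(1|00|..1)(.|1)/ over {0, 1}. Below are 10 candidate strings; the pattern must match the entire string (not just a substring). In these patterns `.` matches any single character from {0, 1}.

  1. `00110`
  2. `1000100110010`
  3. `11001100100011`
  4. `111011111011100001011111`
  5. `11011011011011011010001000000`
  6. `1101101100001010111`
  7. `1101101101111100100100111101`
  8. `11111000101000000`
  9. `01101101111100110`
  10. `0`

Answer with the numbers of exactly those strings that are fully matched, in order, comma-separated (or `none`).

1. `00110` → match
2 → match
3 → match
4 → match
5 → match
6 → match
7 → no match
8 → no match
9 → match
10. `0` → no match

1, 2, 3, 4, 5, 6, 9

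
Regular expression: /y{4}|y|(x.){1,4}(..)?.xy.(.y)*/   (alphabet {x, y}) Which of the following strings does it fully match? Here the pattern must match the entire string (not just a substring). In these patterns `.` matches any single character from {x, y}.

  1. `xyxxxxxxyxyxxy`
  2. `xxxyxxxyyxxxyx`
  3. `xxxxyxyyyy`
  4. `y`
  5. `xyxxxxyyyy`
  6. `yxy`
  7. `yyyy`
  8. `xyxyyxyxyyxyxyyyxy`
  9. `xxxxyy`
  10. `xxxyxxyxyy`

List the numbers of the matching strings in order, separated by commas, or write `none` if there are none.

1 → match
2 → match
3 → match
4 → match
5 → match
6 → no match
7 → match
8 → match
9 → match
10 → match

1, 2, 3, 4, 5, 7, 8, 9, 10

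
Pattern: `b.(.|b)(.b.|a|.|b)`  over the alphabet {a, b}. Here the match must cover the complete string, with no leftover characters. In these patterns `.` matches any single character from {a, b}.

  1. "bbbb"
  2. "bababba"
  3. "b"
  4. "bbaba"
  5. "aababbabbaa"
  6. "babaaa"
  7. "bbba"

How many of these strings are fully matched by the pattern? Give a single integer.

1. "bbbb" → match
2. "bababba" → no match
3. "b" → no match
4. "bbaba" → no match
5. "aababbabbaa" → no match — must start with "b"
6. "babaaa" → no match
7. "bbba" → match
Total matched: 2

2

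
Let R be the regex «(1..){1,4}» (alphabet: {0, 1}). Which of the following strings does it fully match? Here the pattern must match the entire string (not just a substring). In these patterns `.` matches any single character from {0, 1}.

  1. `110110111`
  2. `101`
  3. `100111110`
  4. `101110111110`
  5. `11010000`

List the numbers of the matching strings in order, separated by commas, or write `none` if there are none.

1. `110110111` → match
2. `101` → match
3. `100111110` → match
4. `101110111110` → match
5. `11010000` → no match

1, 2, 3, 4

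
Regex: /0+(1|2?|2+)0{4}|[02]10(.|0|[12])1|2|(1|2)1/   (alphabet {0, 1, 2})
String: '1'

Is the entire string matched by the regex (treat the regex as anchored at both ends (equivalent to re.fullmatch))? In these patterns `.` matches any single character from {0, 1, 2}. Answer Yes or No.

No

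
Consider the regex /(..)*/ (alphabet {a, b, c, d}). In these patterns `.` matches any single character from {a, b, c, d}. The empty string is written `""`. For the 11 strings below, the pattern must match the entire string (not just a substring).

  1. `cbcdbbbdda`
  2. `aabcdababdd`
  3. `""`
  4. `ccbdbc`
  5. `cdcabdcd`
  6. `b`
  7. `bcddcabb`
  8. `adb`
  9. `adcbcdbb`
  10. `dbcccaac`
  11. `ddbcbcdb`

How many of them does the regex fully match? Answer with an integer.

8

1 → match
2 → no match
3 → match
4 → match
5 → match
6 → no match
7 → match
8 → no match
9 → match
10 → match
11 → match
Total matched: 8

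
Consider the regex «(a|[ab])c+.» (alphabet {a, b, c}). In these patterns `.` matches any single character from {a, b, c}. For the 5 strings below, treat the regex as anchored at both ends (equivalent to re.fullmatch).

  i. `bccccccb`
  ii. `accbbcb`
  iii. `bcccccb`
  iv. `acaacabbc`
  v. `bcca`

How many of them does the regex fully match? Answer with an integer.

3

i → match
ii → no match
iii → match
iv → no match
v → match
Total matched: 3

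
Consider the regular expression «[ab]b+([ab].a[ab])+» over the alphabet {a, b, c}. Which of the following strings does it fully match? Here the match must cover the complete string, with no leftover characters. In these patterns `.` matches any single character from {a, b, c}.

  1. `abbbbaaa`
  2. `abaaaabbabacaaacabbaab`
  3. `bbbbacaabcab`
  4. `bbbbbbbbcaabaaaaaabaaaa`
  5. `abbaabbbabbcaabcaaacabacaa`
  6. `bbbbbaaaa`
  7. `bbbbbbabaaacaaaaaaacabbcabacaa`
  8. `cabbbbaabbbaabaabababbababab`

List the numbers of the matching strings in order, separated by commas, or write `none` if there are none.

1, 2, 3, 4, 5, 6, 7

1. `abbbbaaa` → match
2 → match
3. `bbbbacaabcab` → match
4 → match
5 → match
6. `bbbbbaaaa` → match
7 → match
8 → no match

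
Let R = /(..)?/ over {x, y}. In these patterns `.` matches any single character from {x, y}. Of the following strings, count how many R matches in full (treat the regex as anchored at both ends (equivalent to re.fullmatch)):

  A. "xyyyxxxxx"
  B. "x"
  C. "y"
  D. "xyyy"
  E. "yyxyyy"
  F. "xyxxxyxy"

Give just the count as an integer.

A → no match
B → no match
C → no match
D → no match
E → no match
F → no match
Total matched: 0

0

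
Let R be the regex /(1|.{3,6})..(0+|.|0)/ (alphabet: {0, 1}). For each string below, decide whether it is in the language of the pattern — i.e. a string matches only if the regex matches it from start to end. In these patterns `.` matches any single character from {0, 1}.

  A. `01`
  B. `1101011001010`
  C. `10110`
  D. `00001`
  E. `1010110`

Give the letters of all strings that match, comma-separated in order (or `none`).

A → no match
B → no match
C → no match
D → no match
E → match

E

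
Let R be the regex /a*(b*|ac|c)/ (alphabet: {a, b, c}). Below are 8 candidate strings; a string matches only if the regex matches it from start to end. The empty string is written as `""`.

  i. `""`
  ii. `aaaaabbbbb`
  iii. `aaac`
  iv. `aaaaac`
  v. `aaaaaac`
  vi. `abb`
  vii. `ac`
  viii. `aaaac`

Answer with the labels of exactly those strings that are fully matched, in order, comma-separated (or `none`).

i, ii, iii, iv, v, vi, vii, viii

i. `""` → match
ii. `aaaaabbbbb` → match
iii. `aaac` → match
iv. `aaaaac` → match
v. `aaaaaac` → match
vi. `abb` → match
vii. `ac` → match
viii. `aaaac` → match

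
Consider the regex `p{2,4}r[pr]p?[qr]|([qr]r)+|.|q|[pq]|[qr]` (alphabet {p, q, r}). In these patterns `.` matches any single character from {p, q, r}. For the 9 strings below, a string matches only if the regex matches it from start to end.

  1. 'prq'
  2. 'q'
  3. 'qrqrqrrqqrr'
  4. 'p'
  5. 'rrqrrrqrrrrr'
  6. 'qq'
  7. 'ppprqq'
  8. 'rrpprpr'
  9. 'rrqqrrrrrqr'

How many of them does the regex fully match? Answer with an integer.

1 → no match
2 → match
3 → no match
4 → match
5 → match
6 → no match
7 → no match
8 → no match
9 → no match
Total matched: 3

3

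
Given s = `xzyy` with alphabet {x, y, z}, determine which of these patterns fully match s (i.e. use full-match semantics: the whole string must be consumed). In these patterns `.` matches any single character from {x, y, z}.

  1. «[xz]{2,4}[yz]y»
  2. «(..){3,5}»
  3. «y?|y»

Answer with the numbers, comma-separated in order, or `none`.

1 → match
2 → no match
3 → no match

1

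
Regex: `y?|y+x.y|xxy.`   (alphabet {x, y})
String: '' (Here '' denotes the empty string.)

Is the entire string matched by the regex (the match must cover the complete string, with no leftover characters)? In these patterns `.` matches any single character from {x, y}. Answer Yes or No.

Yes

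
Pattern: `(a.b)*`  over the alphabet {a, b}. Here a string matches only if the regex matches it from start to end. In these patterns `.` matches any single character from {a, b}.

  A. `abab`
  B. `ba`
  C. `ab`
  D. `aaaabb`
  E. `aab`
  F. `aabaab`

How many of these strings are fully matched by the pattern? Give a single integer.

2

A → no match
B → no match
C → no match
D → no match
E → match
F → match
Total matched: 2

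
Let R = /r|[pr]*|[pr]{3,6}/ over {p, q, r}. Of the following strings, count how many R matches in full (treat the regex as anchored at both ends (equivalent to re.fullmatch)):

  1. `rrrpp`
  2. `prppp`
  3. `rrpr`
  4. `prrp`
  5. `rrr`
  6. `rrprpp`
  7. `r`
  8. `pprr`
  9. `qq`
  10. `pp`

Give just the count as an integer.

9

1 → match
2 → match
3 → match
4 → match
5 → match
6 → match
7 → match
8 → match
9 → no match
10 → match
Total matched: 9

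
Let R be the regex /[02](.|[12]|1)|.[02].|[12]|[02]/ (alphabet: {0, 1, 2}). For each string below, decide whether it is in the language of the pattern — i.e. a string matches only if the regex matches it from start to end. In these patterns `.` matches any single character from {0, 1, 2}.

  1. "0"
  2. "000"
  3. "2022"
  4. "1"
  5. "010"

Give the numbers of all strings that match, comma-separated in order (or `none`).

1, 2, 4

1 → match
2 → match
3 → no match
4 → match
5 → no match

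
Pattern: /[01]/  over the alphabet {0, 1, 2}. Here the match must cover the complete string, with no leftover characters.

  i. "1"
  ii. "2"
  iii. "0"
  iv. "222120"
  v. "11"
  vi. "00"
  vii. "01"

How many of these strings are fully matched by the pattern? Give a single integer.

2

i → match
ii → no match
iii → match
iv → no match
v → no match
vi → no match
vii → no match
Total matched: 2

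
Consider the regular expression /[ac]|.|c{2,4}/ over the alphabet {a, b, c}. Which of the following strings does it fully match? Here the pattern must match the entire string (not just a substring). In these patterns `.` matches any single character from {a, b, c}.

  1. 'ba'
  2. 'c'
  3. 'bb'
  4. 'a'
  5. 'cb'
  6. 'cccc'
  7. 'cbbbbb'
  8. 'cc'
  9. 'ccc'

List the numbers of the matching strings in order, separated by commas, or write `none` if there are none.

2, 4, 6, 8, 9

1 → no match
2 → match
3 → no match
4 → match
5 → no match
6 → match
7 → no match
8 → match
9 → match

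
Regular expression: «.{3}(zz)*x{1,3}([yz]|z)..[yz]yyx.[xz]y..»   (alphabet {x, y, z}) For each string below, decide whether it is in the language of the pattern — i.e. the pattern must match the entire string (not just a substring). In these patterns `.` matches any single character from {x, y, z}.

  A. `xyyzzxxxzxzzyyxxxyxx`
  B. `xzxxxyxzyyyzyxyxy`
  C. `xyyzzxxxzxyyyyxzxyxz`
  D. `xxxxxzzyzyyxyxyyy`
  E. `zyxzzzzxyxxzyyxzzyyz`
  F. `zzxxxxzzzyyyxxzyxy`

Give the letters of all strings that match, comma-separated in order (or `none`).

A → match
B → no match
C → match
D → match
E → match
F → match

A, C, D, E, F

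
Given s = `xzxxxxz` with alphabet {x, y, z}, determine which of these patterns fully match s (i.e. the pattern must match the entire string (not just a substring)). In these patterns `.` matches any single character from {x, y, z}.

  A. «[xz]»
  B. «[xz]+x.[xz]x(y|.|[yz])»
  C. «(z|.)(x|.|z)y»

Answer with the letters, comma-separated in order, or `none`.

A → no match
B → match
C → no match — must end with `y`

B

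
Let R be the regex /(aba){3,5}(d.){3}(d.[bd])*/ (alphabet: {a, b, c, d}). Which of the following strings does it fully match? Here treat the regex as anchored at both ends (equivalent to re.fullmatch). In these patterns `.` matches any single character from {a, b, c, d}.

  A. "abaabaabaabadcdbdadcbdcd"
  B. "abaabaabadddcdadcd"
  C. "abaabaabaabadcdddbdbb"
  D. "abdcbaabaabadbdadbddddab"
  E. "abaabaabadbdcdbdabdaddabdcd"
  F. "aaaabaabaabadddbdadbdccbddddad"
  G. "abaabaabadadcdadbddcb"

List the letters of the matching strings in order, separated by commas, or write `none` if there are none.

A, B, C, E, G

A → match
B → match
C → match
D → no match — must start with "aba"
E → match
F → no match — must start with "aba"
G → match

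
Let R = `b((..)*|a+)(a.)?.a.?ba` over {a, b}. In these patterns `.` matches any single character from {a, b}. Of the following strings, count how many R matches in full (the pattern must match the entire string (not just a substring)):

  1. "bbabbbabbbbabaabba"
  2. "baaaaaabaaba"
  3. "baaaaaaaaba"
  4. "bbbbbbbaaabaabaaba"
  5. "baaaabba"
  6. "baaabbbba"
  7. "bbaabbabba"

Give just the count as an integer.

1 → match
2 → match
3 → match
4 → match
5 → match
6 → no match
7 → match
Total matched: 6

6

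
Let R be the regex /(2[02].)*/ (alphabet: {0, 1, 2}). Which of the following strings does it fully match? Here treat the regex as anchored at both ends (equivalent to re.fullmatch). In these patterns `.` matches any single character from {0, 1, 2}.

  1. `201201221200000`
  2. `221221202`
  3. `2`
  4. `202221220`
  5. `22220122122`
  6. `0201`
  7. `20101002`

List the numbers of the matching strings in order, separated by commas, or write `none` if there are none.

2, 4

1 → no match
2 → match
3 → no match
4 → match
5 → no match
6 → no match
7 → no match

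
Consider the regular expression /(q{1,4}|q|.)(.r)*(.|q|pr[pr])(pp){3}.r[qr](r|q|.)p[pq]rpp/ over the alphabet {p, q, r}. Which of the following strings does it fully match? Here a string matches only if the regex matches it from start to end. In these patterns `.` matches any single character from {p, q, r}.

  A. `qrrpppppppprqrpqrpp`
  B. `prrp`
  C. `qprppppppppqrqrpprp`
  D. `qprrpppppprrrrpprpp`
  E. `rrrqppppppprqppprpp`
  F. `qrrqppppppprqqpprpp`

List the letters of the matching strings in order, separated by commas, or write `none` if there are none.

A, D, E, F

A → match
B → no match — must end with `rpp`
C → no match — must end with `rpp`
D → match
E → match
F → match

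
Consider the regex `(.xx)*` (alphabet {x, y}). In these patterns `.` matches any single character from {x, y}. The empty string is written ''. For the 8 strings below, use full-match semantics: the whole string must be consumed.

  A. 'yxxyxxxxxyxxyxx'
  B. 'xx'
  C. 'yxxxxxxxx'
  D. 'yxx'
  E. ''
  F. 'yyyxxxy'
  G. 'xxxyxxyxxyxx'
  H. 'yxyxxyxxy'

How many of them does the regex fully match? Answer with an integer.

A → match
B → no match
C → match
D → match
E → match
F → no match
G → match
H → no match
Total matched: 5

5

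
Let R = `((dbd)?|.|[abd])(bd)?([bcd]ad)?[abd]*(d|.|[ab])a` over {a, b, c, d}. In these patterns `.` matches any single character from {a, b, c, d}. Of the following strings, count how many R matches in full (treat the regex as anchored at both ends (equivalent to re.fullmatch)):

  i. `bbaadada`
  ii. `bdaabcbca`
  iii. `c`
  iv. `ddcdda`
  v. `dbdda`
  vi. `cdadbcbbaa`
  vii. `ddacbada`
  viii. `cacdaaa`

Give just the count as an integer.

2

i. `bbaadada` → match
ii. `bdaabcbca` → no match
iii. `c` → no match — must end with `a`
iv. `ddcdda` → no match
v. `dbdda` → match
vi. `cdadbcbbaa` → no match
vii. `ddacbada` → no match
viii. `cacdaaa` → no match
Total matched: 2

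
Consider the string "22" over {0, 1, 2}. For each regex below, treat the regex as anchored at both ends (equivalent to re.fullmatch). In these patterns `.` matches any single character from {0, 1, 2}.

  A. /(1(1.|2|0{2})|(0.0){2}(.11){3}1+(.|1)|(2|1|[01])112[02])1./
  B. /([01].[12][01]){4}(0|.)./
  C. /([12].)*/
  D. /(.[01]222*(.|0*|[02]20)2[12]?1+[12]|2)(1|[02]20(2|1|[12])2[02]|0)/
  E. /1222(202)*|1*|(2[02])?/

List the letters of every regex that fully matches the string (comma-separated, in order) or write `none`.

A → no match
B → no match
C → match
D → no match
E → match

C, E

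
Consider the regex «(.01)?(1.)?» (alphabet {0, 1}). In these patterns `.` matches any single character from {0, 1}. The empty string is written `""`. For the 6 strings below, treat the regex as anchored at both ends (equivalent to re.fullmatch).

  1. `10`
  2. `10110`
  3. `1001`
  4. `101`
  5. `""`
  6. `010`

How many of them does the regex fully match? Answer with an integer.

4

1 → match
2 → match
3 → no match
4 → match
5 → match
6 → no match
Total matched: 4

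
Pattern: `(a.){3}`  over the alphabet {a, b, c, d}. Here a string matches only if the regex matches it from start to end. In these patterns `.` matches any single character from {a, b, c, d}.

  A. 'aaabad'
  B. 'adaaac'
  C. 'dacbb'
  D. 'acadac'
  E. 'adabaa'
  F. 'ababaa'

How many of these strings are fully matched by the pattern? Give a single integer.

5

A. 'aaabad' → match
B. 'adaaac' → match
C. 'dacbb' → no match — must start with 'a'
D. 'acadac' → match
E. 'adabaa' → match
F. 'ababaa' → match
Total matched: 5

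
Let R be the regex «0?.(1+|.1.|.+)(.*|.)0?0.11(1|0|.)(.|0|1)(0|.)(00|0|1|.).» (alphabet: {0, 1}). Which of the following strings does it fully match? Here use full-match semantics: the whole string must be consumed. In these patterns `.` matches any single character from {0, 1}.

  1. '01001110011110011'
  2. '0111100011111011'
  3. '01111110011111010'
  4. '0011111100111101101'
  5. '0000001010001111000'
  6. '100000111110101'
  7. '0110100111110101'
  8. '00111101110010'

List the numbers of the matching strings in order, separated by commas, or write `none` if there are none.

1, 2, 3, 5

1 → match
2 → match
3 → match
4 → no match
5 → match
6 → no match
7 → no match
8 → no match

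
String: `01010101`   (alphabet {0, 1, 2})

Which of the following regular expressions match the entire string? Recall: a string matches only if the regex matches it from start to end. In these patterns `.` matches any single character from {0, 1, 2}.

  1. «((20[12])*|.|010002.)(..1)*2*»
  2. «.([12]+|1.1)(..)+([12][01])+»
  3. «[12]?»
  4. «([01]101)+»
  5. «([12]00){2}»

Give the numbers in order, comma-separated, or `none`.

1 → no match
2 → no match
3 → no match
4 → match
5 → no match — must end with `00`

4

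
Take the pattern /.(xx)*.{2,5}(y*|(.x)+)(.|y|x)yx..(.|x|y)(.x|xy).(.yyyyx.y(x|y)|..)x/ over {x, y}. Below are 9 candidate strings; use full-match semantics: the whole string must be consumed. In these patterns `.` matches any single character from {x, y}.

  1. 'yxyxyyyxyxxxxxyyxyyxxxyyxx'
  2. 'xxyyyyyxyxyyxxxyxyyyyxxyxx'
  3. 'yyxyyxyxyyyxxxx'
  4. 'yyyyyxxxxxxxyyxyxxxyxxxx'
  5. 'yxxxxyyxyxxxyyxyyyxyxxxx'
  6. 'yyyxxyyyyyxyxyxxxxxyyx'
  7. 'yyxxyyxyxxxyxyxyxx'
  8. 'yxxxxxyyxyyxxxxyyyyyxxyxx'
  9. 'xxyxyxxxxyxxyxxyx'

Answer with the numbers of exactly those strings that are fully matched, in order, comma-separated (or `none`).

1, 2, 4, 5, 6, 7, 8

1 → match
2 → match
3 → no match
4 → match
5 → match
6 → match
7 → match
8 → match
9 → no match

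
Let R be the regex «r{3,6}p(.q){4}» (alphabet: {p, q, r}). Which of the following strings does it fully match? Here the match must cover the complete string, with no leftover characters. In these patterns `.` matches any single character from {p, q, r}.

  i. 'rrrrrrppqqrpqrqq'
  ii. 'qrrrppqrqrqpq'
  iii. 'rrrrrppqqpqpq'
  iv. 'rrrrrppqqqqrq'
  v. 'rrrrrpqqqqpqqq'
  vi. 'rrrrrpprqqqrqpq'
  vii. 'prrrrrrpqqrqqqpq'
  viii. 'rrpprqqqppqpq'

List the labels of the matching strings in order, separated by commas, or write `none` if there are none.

v

i → no match
ii → no match — must start with 'r'
iii → no match
iv → no match
v → match
vi → no match
vii → no match — must start with 'r'
viii → no match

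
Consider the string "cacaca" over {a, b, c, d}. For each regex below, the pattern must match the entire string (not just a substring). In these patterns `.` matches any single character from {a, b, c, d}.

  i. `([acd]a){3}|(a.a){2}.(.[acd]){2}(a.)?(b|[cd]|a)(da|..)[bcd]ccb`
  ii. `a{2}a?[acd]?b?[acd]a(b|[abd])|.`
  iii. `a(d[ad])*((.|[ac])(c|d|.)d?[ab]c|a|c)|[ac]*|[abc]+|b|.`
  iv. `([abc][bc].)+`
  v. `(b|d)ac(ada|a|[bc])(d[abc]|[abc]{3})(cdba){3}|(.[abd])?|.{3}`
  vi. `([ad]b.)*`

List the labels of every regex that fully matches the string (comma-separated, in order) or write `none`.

i → match
ii → no match
iii → match
iv → no match
v → no match
vi → no match

i, iii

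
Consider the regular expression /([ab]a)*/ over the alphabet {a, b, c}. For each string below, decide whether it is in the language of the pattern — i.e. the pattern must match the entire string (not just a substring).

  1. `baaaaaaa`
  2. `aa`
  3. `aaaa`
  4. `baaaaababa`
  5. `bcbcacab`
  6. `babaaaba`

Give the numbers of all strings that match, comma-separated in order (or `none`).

1 → match
2 → match
3 → match
4 → match
5 → no match
6 → match

1, 2, 3, 4, 6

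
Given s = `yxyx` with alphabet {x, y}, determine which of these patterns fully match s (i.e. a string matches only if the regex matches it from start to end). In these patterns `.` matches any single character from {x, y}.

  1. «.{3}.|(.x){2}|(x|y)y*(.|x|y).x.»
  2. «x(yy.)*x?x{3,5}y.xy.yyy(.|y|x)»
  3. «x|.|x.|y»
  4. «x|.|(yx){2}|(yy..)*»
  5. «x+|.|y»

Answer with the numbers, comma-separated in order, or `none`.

1, 4

1 → match
2 → no match — must start with `x`
3 → no match
4 → match
5 → no match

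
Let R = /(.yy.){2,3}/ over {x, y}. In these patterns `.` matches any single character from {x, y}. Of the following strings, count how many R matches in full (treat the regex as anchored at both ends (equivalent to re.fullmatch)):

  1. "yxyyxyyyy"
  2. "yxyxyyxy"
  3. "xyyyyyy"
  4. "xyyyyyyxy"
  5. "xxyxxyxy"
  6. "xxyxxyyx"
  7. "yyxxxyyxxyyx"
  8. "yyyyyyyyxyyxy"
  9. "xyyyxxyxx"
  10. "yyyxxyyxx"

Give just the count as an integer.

1 → no match
2 → no match
3 → no match
4 → no match
5 → no match
6 → no match
7 → no match
8 → no match
9 → no match
10 → no match
Total matched: 0

0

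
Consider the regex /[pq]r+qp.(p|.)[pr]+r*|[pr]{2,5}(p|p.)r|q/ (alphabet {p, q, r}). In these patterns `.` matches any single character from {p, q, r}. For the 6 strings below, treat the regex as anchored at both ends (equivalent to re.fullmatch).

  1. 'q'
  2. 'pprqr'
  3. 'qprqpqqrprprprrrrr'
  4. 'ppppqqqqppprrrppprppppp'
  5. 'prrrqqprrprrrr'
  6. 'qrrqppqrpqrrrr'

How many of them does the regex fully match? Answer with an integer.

1. 'q' → match
2. 'pprqr' → no match
3 → no match
4 → no match
5 → no match
6 → no match
Total matched: 1

1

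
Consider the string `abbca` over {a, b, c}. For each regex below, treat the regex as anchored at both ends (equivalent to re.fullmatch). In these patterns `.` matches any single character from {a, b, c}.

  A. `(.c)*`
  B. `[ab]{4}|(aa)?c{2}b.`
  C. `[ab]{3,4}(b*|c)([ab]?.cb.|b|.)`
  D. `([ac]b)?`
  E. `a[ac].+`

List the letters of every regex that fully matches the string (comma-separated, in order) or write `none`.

A → no match
B → no match
C → match
D → no match
E → no match

C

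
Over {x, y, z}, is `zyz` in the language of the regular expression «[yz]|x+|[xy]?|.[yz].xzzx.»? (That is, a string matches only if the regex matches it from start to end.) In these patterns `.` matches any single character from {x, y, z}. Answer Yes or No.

No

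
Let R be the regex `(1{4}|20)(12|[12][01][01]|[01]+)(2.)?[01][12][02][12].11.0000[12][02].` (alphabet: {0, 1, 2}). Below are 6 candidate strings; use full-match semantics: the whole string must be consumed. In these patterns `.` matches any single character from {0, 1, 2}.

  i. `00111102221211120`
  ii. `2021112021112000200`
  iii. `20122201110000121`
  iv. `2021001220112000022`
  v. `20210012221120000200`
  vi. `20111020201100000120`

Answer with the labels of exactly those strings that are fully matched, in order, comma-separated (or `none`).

i → no match
ii → no match
iii → no match
iv → no match
v → match
vi → match

v, vi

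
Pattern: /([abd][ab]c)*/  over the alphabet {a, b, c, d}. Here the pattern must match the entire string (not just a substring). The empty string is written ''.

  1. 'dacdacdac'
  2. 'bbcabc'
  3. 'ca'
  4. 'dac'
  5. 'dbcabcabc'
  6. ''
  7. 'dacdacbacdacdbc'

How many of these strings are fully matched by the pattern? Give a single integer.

1 → match
2 → match
3 → no match
4 → match
5 → match
6 → match
7 → match
Total matched: 6

6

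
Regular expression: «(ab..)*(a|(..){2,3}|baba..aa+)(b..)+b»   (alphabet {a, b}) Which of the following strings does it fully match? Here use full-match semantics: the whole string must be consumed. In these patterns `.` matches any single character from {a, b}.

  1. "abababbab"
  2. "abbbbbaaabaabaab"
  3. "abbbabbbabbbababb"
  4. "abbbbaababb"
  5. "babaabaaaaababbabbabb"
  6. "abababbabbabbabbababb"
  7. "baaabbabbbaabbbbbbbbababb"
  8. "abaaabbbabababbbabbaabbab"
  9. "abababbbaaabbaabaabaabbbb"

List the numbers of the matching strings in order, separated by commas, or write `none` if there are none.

1 → match
2 → no match
3 → match
4 → match
5 → match
6 → match
7 → no match
8 → match
9 → match

1, 3, 4, 5, 6, 8, 9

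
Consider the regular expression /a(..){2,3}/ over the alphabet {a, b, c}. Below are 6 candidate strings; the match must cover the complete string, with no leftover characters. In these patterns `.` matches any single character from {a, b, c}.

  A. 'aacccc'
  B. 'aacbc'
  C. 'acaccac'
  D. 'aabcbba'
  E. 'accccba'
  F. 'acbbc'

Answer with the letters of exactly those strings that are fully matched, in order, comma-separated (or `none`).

B, C, D, E, F

A → no match
B → match
C → match
D → match
E → match
F → match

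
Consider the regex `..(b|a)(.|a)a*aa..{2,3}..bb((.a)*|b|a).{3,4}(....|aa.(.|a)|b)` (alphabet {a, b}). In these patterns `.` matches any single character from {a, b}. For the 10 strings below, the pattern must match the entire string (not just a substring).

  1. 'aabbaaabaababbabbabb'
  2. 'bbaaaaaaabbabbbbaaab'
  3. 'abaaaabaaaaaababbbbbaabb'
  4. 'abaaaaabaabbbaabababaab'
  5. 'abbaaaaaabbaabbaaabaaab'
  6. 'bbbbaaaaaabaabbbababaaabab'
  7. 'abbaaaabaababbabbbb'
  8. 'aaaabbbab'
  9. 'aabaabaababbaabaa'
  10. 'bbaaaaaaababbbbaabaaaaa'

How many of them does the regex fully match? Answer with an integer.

1 → match
2 → match
3 → no match
4 → match
5 → match
6 → match
7 → match
8 → no match
9 → no match
10 → match
Total matched: 7

7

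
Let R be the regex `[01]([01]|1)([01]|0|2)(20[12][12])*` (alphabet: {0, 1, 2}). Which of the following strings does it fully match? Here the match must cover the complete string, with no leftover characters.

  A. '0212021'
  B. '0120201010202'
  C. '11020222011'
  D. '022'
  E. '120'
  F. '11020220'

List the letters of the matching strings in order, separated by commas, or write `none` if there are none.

C

A → no match
B → no match
C → match
D → no match
E → no match
F → no match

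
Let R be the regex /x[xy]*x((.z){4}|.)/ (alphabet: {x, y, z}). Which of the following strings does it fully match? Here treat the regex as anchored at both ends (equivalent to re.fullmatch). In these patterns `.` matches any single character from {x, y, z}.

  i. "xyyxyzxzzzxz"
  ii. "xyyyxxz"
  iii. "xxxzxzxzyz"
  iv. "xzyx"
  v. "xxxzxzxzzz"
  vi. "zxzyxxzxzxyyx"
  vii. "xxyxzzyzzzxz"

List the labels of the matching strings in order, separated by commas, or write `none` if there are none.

i, ii, iii, v, vii

i. "xyyxyzxzzzxz" → match
ii. "xyyyxxz" → match
iii. "xxxzxzxzyz" → match
iv. "xzyx" → no match
v. "xxxzxzxzzz" → match
vi → no match — must start with "x"
vii. "xxyxzzyzzzxz" → match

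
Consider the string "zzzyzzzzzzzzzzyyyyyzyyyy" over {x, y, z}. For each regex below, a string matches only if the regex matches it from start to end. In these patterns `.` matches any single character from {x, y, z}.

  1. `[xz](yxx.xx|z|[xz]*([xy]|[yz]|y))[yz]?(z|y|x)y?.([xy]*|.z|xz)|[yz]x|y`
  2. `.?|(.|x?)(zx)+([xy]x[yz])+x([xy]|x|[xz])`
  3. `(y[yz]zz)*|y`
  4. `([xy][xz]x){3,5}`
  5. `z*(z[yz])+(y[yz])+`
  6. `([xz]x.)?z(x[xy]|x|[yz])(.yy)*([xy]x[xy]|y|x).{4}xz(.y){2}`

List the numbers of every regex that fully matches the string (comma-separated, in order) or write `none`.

1 → no match
2 → no match
3 → no match
4 → no match — must end with "x"
5 → match
6 → no match

5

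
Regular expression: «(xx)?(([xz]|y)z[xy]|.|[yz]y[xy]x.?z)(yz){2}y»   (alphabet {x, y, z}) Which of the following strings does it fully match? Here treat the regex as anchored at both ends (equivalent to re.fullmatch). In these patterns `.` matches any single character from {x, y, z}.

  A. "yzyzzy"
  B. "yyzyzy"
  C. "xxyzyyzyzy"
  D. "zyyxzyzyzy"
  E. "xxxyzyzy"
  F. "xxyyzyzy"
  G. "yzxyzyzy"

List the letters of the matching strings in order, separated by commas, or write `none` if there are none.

A → no match — must end with "yzy"
B → match
C → match
D → match
E → match
F → match
G → match

B, C, D, E, F, G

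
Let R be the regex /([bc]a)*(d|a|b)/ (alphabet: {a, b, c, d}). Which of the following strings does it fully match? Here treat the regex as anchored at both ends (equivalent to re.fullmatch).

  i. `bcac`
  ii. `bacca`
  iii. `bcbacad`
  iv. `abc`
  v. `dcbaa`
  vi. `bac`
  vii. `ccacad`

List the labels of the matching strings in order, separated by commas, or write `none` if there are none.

none

i → no match
ii → no match
iii → no match
iv → no match
v → no match
vi → no match
vii → no match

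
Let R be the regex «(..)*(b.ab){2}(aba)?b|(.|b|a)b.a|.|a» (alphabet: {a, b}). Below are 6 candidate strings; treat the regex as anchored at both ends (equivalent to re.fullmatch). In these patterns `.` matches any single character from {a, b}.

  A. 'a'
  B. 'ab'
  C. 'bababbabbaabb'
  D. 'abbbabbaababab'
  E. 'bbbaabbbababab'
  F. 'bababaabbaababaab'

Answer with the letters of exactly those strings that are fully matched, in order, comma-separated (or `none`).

A → match
B → no match
C → match
D → match
E → match
F → no match

A, C, D, E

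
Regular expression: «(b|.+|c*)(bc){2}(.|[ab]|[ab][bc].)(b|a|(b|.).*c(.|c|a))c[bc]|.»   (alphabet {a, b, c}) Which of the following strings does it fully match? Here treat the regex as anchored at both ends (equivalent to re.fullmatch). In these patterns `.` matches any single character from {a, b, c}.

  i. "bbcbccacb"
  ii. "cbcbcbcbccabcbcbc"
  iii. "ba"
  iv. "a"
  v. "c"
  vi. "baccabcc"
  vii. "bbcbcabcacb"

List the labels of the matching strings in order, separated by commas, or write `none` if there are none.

i → match
ii → no match
iii → no match
iv → match
v → match
vi → no match
vii → match

i, iv, v, vii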